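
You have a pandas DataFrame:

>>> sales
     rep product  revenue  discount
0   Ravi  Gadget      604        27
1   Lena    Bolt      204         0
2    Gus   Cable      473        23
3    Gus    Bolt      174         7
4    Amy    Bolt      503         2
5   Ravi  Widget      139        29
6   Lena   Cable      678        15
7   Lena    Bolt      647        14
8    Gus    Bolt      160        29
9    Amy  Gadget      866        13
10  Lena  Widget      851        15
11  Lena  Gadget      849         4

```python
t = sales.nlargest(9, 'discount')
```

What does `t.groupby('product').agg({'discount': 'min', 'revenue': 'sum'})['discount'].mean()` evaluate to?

take 9 rows with largest discount:
     rep product  revenue  discount
5   Ravi  Widget      139        29
8    Gus    Bolt      160        29
0   Ravi  Gadget      604        27
2    Gus   Cable      473        23
6   Lena   Cable      678        15
10  Lena  Widget      851        15
7   Lena    Bolt      647        14
9    Amy  Gadget      866        13
3    Gus    Bolt      174         7
group by product: min(discount), sum(revenue):
         discount  revenue
product                   
Bolt            7      981
Cable          15     1151
Gadget         13     1470
Widget         15      990
So mean() = 12.5.

12.5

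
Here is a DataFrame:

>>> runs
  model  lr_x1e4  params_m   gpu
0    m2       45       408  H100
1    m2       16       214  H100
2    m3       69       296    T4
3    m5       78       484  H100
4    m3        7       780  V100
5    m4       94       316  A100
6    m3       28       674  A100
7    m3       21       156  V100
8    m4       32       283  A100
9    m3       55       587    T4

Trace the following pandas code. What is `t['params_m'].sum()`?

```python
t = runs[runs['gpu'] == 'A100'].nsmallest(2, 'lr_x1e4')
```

filter rows where gpu == 'A100':
  model  lr_x1e4  params_m   gpu
5    m4       94       316  A100
6    m3       28       674  A100
8    m4       32       283  A100
take 2 rows with smallest lr_x1e4:
  model  lr_x1e4  params_m   gpu
6    m3       28       674  A100
8    m4       32       283  A100
Hence 957.

957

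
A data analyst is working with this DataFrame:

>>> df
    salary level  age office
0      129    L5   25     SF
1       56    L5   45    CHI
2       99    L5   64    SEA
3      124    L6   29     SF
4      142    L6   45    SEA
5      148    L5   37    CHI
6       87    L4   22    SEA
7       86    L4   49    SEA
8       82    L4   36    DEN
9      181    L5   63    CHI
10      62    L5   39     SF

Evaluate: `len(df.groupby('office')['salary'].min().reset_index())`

4

group by office, min of salary:
office
CHI    56
DEN    82
SEA    86
SF     62
Name: salary, dtype: int64
reset_index():
  office  salary
0    CHI      56
1    DEN      82
2    SEA      86
3     SF      62
Finally, number of rows = 4.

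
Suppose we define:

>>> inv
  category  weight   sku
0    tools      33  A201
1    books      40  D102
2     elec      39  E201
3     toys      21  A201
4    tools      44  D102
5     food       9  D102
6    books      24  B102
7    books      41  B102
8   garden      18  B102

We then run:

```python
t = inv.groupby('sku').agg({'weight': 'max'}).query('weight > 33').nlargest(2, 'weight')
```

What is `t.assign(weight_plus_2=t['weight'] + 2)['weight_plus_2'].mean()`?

group by sku, max of weight:
      weight
sku         
A201      33
B102      41
D102      44
E201      39
filter rows where weight > 33:
      weight
sku         
B102      41
D102      44
E201      39
take 2 rows with largest weight:
      weight
sku         
D102      44
B102      41
add column weight_plus_2 = t['weight'] + 2:
      weight  weight_plus_2
sku                        
D102      44             46
B102      41             43

44.5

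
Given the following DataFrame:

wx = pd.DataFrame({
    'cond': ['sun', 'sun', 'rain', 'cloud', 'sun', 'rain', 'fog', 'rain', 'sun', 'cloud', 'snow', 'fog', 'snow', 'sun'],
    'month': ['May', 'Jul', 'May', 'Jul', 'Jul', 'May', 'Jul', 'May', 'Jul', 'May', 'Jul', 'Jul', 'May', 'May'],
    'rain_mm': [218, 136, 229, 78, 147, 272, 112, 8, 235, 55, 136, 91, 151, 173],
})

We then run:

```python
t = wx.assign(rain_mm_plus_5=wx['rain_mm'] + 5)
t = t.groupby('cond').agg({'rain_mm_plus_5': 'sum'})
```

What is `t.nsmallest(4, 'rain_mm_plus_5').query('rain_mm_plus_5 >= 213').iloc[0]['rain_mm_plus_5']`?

add column rain_mm_plus_5 = wx['rain_mm'] + 5:
     cond month  rain_mm  rain_mm_plus_5
0     sun   May      218             223
1     sun   Jul      136             141
2    rain   May      229             234
3   cloud   Jul       78              83
4     sun   Jul      147             152
5    rain   May      272             277
6     fog   Jul      112             117
7    rain   May        8              13
8     sun   Jul      235             240
9   cloud   May       55              60
10   snow   Jul      136             141
11    fog   Jul       91              96
12   snow   May      151             156
13    sun   May      173             178
group by cond, sum of rain_mm_plus_5:
       rain_mm_plus_5
cond                 
cloud             143
fog               213
rain              524
snow              297
sun               934
take 4 rows with smallest rain_mm_plus_5:
       rain_mm_plus_5
cond                 
cloud             143
fog               213
snow              297
rain              524
filter rows where rain_mm_plus_5 >= 213:
      rain_mm_plus_5
cond                
fog              213
snow             297
rain             524
Taking the value at position 0, column 'rain_mm_plus_5' gives 213.

213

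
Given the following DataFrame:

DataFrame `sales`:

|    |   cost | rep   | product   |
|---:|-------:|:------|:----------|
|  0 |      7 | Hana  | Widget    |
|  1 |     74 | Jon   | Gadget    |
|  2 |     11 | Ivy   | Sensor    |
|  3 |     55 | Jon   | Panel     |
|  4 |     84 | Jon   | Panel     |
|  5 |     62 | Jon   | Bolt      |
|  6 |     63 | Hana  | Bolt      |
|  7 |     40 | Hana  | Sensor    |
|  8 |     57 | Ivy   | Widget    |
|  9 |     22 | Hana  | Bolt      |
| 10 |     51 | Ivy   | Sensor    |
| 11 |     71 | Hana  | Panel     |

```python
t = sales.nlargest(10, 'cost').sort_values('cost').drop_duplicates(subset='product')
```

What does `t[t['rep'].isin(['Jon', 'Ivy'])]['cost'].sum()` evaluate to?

take 10 rows with largest cost:
    cost   rep product
4     84   Jon   Panel
1     74   Jon  Gadget
11    71  Hana   Panel
6     63  Hana    Bolt
5     62   Jon    Bolt
8     57   Ivy  Widget
3     55   Jon   Panel
10    51   Ivy  Sensor
7     40  Hana  Sensor
9     22  Hana    Bolt
sort by cost:
    cost   rep product
9     22  Hana    Bolt
7     40  Hana  Sensor
10    51   Ivy  Sensor
3     55   Jon   Panel
8     57   Ivy  Widget
5     62   Jon    Bolt
6     63  Hana    Bolt
11    71  Hana   Panel
1     74   Jon  Gadget
4     84   Jon   Panel
drop duplicate product (keep=first):
   cost   rep product
9    22  Hana    Bolt
7    40  Hana  Sensor
3    55   Jon   Panel
8    57   Ivy  Widget
1    74   Jon  Gadget
filter rows where rep in ['Jon', 'Ivy']:
   cost  rep product
3    55  Jon   Panel
8    57  Ivy  Widget
1    74  Jon  Gadget
The sum of column 'cost' is 186.

186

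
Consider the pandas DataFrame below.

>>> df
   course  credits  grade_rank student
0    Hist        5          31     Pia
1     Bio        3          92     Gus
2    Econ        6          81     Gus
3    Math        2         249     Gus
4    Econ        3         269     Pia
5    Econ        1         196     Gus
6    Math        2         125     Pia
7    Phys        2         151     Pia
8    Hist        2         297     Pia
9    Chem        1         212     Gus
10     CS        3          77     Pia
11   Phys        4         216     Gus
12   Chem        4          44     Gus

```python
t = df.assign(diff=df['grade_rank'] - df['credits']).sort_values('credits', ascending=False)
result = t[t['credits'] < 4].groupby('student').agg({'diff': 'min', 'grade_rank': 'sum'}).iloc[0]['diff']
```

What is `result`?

89

add column diff = df['grade_rank'] - df['credits']:
   course  credits  grade_rank student  diff
0    Hist        5          31     Pia    26
1     Bio        3          92     Gus    89
2    Econ        6          81     Gus    75
3    Math        2         249     Gus   247
4    Econ        3         269     Pia   266
5    Econ        1         196     Gus   195
6    Math        2         125     Pia   123
7    Phys        2         151     Pia   149
8    Hist        2         297     Pia   295
9    Chem        1         212     Gus   211
10     CS        3          77     Pia    74
11   Phys        4         216     Gus   212
12   Chem        4          44     Gus    40
sort by credits descending:
   course  credits  grade_rank student  diff
2    Econ        6          81     Gus    75
0    Hist        5          31     Pia    26
11   Phys        4         216     Gus   212
12   Chem        4          44     Gus    40
1     Bio        3          92     Gus    89
4    Econ        3         269     Pia   266
10     CS        3          77     Pia    74
3    Math        2         249     Gus   247
6    Math        2         125     Pia   123
7    Phys        2         151     Pia   149
8    Hist        2         297     Pia   295
5    Econ        1         196     Gus   195
9    Chem        1         212     Gus   211
filter rows where credits < 4:
   course  credits  grade_rank student  diff
1     Bio        3          92     Gus    89
4    Econ        3         269     Pia   266
10     CS        3          77     Pia    74
3    Math        2         249     Gus   247
6    Math        2         125     Pia   123
7    Phys        2         151     Pia   149
8    Hist        2         297     Pia   295
5    Econ        1         196     Gus   195
9    Chem        1         212     Gus   211
group by student: min(diff), sum(grade_rank):
         diff  grade_rank
student                  
Gus        89         749
Pia        74         919
Reading off the value at position 0, column 'diff', we get 89.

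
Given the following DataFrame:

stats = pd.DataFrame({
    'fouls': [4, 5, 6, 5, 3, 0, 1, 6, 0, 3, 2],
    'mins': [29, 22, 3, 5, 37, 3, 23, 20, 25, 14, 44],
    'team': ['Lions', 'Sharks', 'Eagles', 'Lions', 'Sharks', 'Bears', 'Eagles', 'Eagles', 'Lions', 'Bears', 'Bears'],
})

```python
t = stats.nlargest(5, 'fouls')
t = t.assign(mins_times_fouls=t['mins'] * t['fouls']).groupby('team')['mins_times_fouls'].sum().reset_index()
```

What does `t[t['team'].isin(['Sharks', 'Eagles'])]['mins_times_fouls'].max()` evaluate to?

take 5 rows with largest fouls:
   fouls  mins    team
2      6     3  Eagles
7      6    20  Eagles
1      5    22  Sharks
3      5     5   Lions
0      4    29   Lions
add column mins_times_fouls = t['mins'] * t['fouls']:
   fouls  mins    team  mins_times_fouls
2      6     3  Eagles                18
7      6    20  Eagles               120
1      5    22  Sharks               110
3      5     5   Lions                25
0      4    29   Lions               116
group by team, sum of mins_times_fouls:
team
Eagles    138
Lions     141
Sharks    110
Name: mins_times_fouls, dtype: int64
reset_index():
     team  mins_times_fouls
0  Eagles               138
1   Lions               141
2  Sharks               110
filter rows where team in ['Sharks', 'Eagles']:
     team  mins_times_fouls
0  Eagles               138
2  Sharks               110

138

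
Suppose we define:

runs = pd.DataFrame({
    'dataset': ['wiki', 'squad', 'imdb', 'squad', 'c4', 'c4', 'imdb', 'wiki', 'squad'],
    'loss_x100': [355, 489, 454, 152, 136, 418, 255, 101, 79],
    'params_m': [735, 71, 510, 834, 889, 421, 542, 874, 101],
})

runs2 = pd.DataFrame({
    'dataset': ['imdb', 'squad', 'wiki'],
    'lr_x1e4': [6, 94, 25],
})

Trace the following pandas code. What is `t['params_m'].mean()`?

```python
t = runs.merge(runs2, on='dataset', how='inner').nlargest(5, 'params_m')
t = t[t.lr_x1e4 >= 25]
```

814.333333333

merge on 'dataset' (how='inner') → 7 rows:
  dataset  loss_x100  params_m  lr_x1e4
0    wiki        355       735       25
1   squad        489        71       94
2    imdb        454       510        6
3   squad        152       834       94
4    imdb        255       542        6
5    wiki        101       874       25
6   squad         79       101       94
take 5 rows with largest params_m:
  dataset  loss_x100  params_m  lr_x1e4
5    wiki        101       874       25
3   squad        152       834       94
0    wiki        355       735       25
4    imdb        255       542        6
2    imdb        454       510        6
filter rows where lr_x1e4 >= 25:
  dataset  loss_x100  params_m  lr_x1e4
5    wiki        101       874       25
3   squad        152       834       94
0    wiki        355       735       25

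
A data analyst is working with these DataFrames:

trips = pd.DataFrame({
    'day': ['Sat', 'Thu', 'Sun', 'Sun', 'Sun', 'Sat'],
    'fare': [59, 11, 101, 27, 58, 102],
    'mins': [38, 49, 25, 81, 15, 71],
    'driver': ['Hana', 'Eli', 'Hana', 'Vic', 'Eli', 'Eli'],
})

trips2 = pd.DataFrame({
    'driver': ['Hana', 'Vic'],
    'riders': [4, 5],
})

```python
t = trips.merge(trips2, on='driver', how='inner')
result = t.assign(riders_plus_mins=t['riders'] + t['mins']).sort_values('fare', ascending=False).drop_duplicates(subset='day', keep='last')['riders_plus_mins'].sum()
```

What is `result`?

merge on 'driver' (how='inner') → 3 rows:
   day  fare  mins driver  riders
0  Sat    59    38   Hana       4
1  Sun   101    25   Hana       4
2  Sun    27    81    Vic       5
add column riders_plus_mins = t['riders'] + t['mins']:
   day  fare  mins driver  riders  riders_plus_mins
0  Sat    59    38   Hana       4                42
1  Sun   101    25   Hana       4                29
2  Sun    27    81    Vic       5                86
sort by fare descending:
   day  fare  mins driver  riders  riders_plus_mins
1  Sun   101    25   Hana       4                29
0  Sat    59    38   Hana       4                42
2  Sun    27    81    Vic       5                86
drop duplicate day (keep=last):
   day  fare  mins driver  riders  riders_plus_mins
0  Sat    59    38   Hana       4                42
2  Sun    27    81    Vic       5                86
Then the sum of column 'riders_plus_mins': 128

128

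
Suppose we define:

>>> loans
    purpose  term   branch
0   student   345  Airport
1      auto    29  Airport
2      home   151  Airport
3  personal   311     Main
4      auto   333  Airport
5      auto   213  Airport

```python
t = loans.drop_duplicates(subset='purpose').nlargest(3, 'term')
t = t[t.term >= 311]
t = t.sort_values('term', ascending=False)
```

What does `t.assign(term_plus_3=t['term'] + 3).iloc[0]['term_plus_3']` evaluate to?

348

drop duplicate purpose (keep=first):
    purpose  term   branch
0   student   345  Airport
1      auto    29  Airport
2      home   151  Airport
3  personal   311     Main
take 3 rows with largest term:
    purpose  term   branch
0   student   345  Airport
3  personal   311     Main
2      home   151  Airport
filter rows where term >= 311:
    purpose  term   branch
0   student   345  Airport
3  personal   311     Main
sort by term descending:
    purpose  term   branch
0   student   345  Airport
3  personal   311     Main
add column term_plus_3 = t['term'] + 3:
    purpose  term   branch  term_plus_3
0   student   345  Airport          348
3  personal   311     Main          314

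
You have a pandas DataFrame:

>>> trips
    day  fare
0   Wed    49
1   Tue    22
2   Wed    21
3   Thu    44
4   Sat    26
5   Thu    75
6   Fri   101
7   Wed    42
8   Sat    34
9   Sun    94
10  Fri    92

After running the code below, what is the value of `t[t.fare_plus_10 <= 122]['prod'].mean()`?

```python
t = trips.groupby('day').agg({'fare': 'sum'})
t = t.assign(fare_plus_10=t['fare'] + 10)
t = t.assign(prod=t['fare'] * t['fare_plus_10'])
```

group by day, sum of fare:
     fare
day      
Fri   193
Sat    60
Sun    94
Thu   119
Tue    22
Wed   112
add column fare_plus_10 = t['fare'] + 10:
     fare  fare_plus_10
day                    
Fri   193           203
Sat    60            70
Sun    94           104
Thu   119           129
Tue    22            32
Wed   112           122
add column prod = t['fare'] * t['fare_plus_10']:
     fare  fare_plus_10   prod
day                           
Fri   193           203  39179
Sat    60            70   4200
Sun    94           104   9776
Thu   119           129  15351
Tue    22            32    704
Wed   112           122  13664
filter rows where fare_plus_10 <= 122:
     fare  fare_plus_10   prod
day                           
Sat    60            70   4200
Sun    94           104   9776
Tue    22            32    704
Wed   112           122  13664
Hence 7086.0.

7086.0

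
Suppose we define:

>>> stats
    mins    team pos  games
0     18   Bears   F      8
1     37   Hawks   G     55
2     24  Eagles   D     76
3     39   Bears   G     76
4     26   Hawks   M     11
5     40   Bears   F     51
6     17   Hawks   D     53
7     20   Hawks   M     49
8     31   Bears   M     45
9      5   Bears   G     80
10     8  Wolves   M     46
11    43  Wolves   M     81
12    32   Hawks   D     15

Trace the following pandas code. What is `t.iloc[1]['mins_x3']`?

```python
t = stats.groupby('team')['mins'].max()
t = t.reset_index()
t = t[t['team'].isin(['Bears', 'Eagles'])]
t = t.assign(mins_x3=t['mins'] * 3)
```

group by team, max of mins:
team
Bears     40
Eagles    24
Hawks     37
Wolves    43
Name: mins, dtype: int64
reset_index():
     team  mins
0   Bears    40
1  Eagles    24
2   Hawks    37
3  Wolves    43
filter rows where team in ['Bears', 'Eagles']:
     team  mins
0   Bears    40
1  Eagles    24
add column mins_x3 = t['mins'] * 3:
     team  mins  mins_x3
0   Bears    40      120
1  Eagles    24       72
The value at position 1, column 'mins_x3' is 72.

72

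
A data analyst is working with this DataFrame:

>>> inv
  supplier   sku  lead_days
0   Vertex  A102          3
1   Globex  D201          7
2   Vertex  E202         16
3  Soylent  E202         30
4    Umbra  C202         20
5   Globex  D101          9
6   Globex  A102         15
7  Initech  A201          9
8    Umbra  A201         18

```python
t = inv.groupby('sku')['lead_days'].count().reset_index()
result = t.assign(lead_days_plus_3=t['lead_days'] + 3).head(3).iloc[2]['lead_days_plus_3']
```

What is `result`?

4

group by sku, count of lead_days:
sku
A102    2
A201    2
C202    1
D101    1
D201    1
E202    2
Name: lead_days, dtype: int64
reset_index():
    sku  lead_days
0  A102          2
1  A201          2
2  C202          1
3  D101          1
4  D201          1
5  E202          2
add column lead_days_plus_3 = t['lead_days'] + 3:
    sku  lead_days  lead_days_plus_3
0  A102          2                 5
1  A201          2                 5
2  C202          1                 4
3  D101          1                 4
4  D201          1                 4
5  E202          2                 5
take first 3 rows:
    sku  lead_days  lead_days_plus_3
0  A102          2                 5
1  A201          2                 5
2  C202          1                 4
Hence 4.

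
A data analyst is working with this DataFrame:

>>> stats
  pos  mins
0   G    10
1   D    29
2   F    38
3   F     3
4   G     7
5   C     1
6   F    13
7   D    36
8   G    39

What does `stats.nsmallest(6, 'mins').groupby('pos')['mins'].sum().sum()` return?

take 6 rows with smallest mins:
  pos  mins
5   C     1
3   F     3
4   G     7
0   G    10
6   F    13
1   D    29
group by pos, sum of mins:
pos
C     1
D    29
F    16
G    17
Name: mins, dtype: int64
The sum of the resulting series is 63.

63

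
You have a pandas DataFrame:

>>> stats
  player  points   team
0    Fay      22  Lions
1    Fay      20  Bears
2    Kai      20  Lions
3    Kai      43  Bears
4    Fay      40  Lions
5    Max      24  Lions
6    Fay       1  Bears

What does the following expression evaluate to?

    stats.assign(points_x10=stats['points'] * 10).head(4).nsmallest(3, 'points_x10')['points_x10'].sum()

620

add column points_x10 = stats['points'] * 10:
  player  points   team  points_x10
0    Fay      22  Lions         220
1    Fay      20  Bears         200
2    Kai      20  Lions         200
3    Kai      43  Bears         430
4    Fay      40  Lions         400
5    Max      24  Lions         240
6    Fay       1  Bears          10
take first 4 rows:
  player  points   team  points_x10
0    Fay      22  Lions         220
1    Fay      20  Bears         200
2    Kai      20  Lions         200
3    Kai      43  Bears         430
take 3 rows with smallest points_x10:
  player  points   team  points_x10
1    Fay      20  Bears         200
2    Kai      20  Lions         200
0    Fay      22  Lions         220
sum of column 'points_x10' → 620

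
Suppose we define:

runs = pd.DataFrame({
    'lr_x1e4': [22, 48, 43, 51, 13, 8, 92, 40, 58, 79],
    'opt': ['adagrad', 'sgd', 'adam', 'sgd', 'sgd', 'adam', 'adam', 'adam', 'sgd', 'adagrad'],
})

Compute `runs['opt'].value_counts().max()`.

value_counts of opt:
opt
sgd        4
adam       4
adagrad    2
Name: count, dtype: int64

4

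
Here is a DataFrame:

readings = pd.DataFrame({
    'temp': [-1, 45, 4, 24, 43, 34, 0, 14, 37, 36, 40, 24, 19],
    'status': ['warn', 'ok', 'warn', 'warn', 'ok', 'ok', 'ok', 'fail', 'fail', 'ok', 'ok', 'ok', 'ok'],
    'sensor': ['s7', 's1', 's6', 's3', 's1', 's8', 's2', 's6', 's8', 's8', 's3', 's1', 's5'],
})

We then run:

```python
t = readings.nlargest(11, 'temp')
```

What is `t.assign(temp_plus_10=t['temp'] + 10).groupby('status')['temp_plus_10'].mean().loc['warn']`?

24.0

take 11 rows with largest temp:
    temp status sensor
1     45     ok     s1
4     43     ok     s1
10    40     ok     s3
8     37   fail     s8
9     36     ok     s8
5     34     ok     s8
3     24   warn     s3
11    24     ok     s1
12    19     ok     s5
7     14   fail     s6
2      4   warn     s6
add column temp_plus_10 = t['temp'] + 10:
    temp status sensor  temp_plus_10
1     45     ok     s1            55
4     43     ok     s1            53
10    40     ok     s3            50
8     37   fail     s8            47
9     36     ok     s8            46
5     34     ok     s8            44
3     24   warn     s3            34
11    24     ok     s1            34
12    19     ok     s5            29
7     14   fail     s6            24
2      4   warn     s6            14
group by status, mean of temp_plus_10:
status
fail    35.500000
ok      44.428571
warn    24.000000
Name: temp_plus_10, dtype: float64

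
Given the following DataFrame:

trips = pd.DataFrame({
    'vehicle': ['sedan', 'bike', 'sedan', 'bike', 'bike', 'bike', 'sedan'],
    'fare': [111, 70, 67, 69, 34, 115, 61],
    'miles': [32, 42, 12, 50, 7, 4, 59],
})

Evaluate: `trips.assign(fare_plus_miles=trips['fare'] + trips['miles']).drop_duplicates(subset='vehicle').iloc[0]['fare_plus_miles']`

143

add column fare_plus_miles = trips['fare'] + trips['miles']:
  vehicle  fare  miles  fare_plus_miles
0   sedan   111     32              143
1    bike    70     42              112
2   sedan    67     12               79
3    bike    69     50              119
4    bike    34      7               41
5    bike   115      4              119
6   sedan    61     59              120
drop duplicate vehicle (keep=first):
  vehicle  fare  miles  fare_plus_miles
0   sedan   111     32              143
1    bike    70     42              112
So iloc[0]['fare_plus_miles'] = 143.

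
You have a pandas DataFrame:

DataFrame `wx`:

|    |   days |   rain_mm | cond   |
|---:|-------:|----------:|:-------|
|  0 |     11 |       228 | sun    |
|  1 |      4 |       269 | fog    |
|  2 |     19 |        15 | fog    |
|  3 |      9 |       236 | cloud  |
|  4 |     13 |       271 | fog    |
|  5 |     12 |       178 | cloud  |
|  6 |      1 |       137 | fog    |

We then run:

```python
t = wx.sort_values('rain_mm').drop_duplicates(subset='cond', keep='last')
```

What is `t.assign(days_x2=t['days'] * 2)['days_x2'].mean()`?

sort by rain_mm:
   days  rain_mm   cond
2    19       15    fog
6     1      137    fog
5    12      178  cloud
0    11      228    sun
3     9      236  cloud
1     4      269    fog
4    13      271    fog
drop duplicate cond (keep=last):
   days  rain_mm   cond
0    11      228    sun
3     9      236  cloud
4    13      271    fog
add column days_x2 = t['days'] * 2:
   days  rain_mm   cond  days_x2
0    11      228    sun       22
3     9      236  cloud       18
4    13      271    fog       26
Taking the mean of column 'days_x2' gives 22.0.

22.0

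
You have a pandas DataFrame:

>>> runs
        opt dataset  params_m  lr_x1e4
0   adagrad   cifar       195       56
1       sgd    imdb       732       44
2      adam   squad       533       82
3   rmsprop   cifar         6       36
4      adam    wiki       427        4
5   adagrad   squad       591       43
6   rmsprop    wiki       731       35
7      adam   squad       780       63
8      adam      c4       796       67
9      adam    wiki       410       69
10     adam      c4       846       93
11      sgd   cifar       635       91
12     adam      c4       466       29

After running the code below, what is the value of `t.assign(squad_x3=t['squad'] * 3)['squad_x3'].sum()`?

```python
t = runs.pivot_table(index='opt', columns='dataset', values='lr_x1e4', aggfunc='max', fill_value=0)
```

pivot: rows=opt, cols=dataset, max(lr_x1e4):
dataset  c4  cifar  imdb  squad  wiki
opt                                  
adagrad   0     56     0     43     0
adam     93      0     0     82    69
rmsprop   0     36     0      0    35
sgd       0     91    44      0     0
add column squad_x3 = t['squad'] * 3:
dataset  c4  cifar  imdb  squad  wiki  squad_x3
opt                                            
adagrad   0     56     0     43     0       129
adam     93      0     0     82    69       246
rmsprop   0     36     0      0    35         0
sgd       0     91    44      0     0         0
The sum of column 'squad_x3' is 375.

375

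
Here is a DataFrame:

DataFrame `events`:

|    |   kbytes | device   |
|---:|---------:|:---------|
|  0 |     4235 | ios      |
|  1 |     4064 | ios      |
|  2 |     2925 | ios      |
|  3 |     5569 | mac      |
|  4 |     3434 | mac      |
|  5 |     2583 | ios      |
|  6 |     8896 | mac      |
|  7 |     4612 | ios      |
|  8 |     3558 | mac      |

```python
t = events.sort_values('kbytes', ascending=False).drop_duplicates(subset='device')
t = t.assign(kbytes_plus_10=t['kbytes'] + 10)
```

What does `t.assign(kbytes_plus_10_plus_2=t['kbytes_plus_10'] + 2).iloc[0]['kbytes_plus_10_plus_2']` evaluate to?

sort by kbytes descending:
   kbytes device
6    8896    mac
3    5569    mac
7    4612    ios
0    4235    ios
1    4064    ios
8    3558    mac
4    3434    mac
2    2925    ios
5    2583    ios
drop duplicate device (keep=first):
   kbytes device
6    8896    mac
7    4612    ios
add column kbytes_plus_10 = t['kbytes'] + 10:
   kbytes device  kbytes_plus_10
6    8896    mac            8906
7    4612    ios            4622
add column kbytes_plus_10_plus_2 = t['kbytes_plus_10'] + 2:
   kbytes device  kbytes_plus_10  kbytes_plus_10_plus_2
6    8896    mac            8906                   8908
7    4612    ios            4622                   4624
The value at position 0, column 'kbytes_plus_10_plus_2' is 8908.

8908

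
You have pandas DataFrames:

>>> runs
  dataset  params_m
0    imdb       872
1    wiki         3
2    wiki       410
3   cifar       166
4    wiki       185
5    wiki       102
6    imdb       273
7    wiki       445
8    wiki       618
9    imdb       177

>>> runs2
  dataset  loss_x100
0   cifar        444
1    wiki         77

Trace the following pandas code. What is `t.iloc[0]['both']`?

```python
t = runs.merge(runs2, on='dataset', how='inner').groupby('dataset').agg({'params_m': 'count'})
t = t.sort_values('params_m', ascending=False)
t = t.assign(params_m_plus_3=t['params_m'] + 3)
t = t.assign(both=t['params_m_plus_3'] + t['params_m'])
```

15

merge on 'dataset' (how='inner') → 7 rows:
  dataset  params_m  loss_x100
0    wiki         3         77
1    wiki       410         77
2   cifar       166        444
3    wiki       185         77
4    wiki       102         77
5    wiki       445         77
6    wiki       618         77
group by dataset, count of params_m:
         params_m
dataset          
cifar           1
wiki            6
sort by params_m descending:
         params_m
dataset          
wiki            6
cifar           1
add column params_m_plus_3 = t['params_m'] + 3:
         params_m  params_m_plus_3
dataset                           
wiki            6                9
cifar           1                4
add column both = t['params_m_plus_3'] + t['params_m']:
         params_m  params_m_plus_3  both
dataset                                 
wiki            6                9    15
cifar           1                4     5
The value at position 0, column 'both' is 15.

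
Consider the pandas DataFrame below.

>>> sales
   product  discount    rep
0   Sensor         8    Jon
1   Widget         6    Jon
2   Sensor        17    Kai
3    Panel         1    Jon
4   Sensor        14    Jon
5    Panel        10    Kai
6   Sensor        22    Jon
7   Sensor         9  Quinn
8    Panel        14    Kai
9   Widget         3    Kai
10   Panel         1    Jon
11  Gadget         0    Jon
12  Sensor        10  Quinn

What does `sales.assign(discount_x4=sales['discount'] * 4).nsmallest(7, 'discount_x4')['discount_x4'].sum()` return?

add column discount_x4 = sales['discount'] * 4:
   product  discount    rep  discount_x4
0   Sensor         8    Jon           32
1   Widget         6    Jon           24
2   Sensor        17    Kai           68
3    Panel         1    Jon            4
4   Sensor        14    Jon           56
5    Panel        10    Kai           40
6   Sensor        22    Jon           88
7   Sensor         9  Quinn           36
8    Panel        14    Kai           56
9   Widget         3    Kai           12
10   Panel         1    Jon            4
11  Gadget         0    Jon            0
12  Sensor        10  Quinn           40
take 7 rows with smallest discount_x4:
   product  discount    rep  discount_x4
11  Gadget         0    Jon            0
3    Panel         1    Jon            4
10   Panel         1    Jon            4
9   Widget         3    Kai           12
1   Widget         6    Jon           24
0   Sensor         8    Jon           32
7   Sensor         9  Quinn           36
sum of column 'discount_x4' → 112

112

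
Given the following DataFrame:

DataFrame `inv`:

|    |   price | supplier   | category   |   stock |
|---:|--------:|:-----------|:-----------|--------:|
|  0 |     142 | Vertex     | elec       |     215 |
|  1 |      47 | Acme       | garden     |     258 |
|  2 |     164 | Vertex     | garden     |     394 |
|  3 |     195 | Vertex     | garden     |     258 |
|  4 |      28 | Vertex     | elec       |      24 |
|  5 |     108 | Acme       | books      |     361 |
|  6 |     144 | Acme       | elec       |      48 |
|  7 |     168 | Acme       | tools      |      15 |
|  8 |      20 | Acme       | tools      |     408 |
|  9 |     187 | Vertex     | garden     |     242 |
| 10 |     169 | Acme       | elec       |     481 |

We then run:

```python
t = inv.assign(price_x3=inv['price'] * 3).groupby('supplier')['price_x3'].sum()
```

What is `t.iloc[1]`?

add column price_x3 = inv['price'] * 3:
    price supplier category  stock  price_x3
0     142   Vertex     elec    215       426
1      47     Acme   garden    258       141
2     164   Vertex   garden    394       492
3     195   Vertex   garden    258       585
4      28   Vertex     elec     24        84
5     108     Acme    books    361       324
6     144     Acme     elec     48       432
7     168     Acme    tools     15       504
8      20     Acme    tools    408        60
9     187   Vertex   garden    242       561
10    169     Acme     elec    481       507
group by supplier, sum of price_x3:
supplier
Acme      1968
Vertex    2148
Name: price_x3, dtype: int64
Finally, value at position 1 = 2148.

2148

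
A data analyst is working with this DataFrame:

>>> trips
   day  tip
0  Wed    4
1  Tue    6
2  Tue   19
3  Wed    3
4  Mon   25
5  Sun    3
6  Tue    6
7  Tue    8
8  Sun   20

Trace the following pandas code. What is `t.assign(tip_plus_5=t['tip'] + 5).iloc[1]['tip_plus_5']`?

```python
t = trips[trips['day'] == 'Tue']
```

24

filter rows where day == 'Tue':
   day  tip
1  Tue    6
2  Tue   19
6  Tue    6
7  Tue    8
add column tip_plus_5 = t['tip'] + 5:
   day  tip  tip_plus_5
1  Tue    6          11
2  Tue   19          24
6  Tue    6          11
7  Tue    8          13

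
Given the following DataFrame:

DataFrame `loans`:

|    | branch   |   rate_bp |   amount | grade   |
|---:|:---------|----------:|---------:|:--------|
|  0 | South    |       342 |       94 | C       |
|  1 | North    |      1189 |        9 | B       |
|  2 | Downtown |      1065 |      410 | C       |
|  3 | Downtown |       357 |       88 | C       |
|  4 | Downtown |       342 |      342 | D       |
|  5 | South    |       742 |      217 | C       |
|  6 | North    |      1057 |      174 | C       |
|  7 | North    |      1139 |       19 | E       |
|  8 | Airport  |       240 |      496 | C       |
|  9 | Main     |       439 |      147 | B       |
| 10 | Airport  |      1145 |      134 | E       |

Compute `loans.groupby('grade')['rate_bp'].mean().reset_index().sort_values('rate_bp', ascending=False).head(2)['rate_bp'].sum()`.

1956.0

group by grade, mean of rate_bp:
grade
B     814.000000
C     633.833333
D     342.000000
E    1142.000000
Name: rate_bp, dtype: float64
reset_index():
  grade      rate_bp
0     B   814.000000
1     C   633.833333
2     D   342.000000
3     E  1142.000000
sort by rate_bp descending:
  grade      rate_bp
3     E  1142.000000
0     B   814.000000
1     C   633.833333
2     D   342.000000
take first 2 rows:
  grade  rate_bp
3     E   1142.0
0     B    814.0
So sum() = 1956.0.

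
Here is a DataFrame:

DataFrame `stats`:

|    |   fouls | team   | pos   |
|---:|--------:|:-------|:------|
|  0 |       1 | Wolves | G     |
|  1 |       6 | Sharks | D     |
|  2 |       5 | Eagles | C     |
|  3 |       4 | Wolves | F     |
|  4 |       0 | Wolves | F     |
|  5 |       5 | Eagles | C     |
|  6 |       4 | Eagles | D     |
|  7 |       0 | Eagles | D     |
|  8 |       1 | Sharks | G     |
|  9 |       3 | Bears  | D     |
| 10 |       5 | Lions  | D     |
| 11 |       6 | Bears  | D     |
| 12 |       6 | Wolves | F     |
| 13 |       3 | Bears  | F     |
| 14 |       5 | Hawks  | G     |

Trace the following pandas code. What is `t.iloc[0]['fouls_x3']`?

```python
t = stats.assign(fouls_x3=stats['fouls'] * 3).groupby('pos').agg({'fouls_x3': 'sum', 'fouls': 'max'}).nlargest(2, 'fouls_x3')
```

add column fouls_x3 = stats['fouls'] * 3:
    fouls    team pos  fouls_x3
0       1  Wolves   G         3
1       6  Sharks   D        18
2       5  Eagles   C        15
3       4  Wolves   F        12
4       0  Wolves   F         0
5       5  Eagles   C        15
6       4  Eagles   D        12
7       0  Eagles   D         0
8       1  Sharks   G         3
9       3   Bears   D         9
10      5   Lions   D        15
11      6   Bears   D        18
12      6  Wolves   F        18
13      3   Bears   F         9
14      5   Hawks   G        15
group by pos: sum(fouls_x3), max(fouls):
     fouls_x3  fouls
pos                 
C          30      5
D          72      6
F          39      6
G          21      5
take 2 rows with largest fouls_x3:
     fouls_x3  fouls
pos                 
D          72      6
F          39      6
So iloc[0]['fouls_x3'] = 72.

72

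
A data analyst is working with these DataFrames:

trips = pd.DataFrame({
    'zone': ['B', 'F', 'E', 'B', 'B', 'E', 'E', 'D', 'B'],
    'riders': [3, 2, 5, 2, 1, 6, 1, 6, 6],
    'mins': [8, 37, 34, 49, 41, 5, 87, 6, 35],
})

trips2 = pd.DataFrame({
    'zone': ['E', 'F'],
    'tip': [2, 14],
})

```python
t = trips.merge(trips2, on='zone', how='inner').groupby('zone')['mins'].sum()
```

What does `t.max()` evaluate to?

126

merge on 'zone' (how='inner') → 4 rows:
  zone  riders  mins  tip
0    F       2    37   14
1    E       5    34    2
2    E       6     5    2
3    E       1    87    2
group by zone, sum of mins:
zone
E    126
F     37
Name: mins, dtype: int64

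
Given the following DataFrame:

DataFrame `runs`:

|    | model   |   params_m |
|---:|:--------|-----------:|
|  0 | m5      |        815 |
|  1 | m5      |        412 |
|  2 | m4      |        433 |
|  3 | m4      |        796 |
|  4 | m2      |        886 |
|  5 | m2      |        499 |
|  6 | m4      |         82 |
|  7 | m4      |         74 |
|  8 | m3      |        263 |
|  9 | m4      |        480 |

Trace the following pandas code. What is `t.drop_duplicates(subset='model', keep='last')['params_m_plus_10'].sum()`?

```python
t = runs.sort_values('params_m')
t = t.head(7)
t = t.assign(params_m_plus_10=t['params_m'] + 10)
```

sort by params_m:
  model  params_m
7    m4        74
6    m4        82
8    m3       263
1    m5       412
2    m4       433
9    m4       480
5    m2       499
3    m4       796
0    m5       815
4    m2       886
take first 7 rows:
  model  params_m
7    m4        74
6    m4        82
8    m3       263
1    m5       412
2    m4       433
9    m4       480
5    m2       499
add column params_m_plus_10 = t['params_m'] + 10:
  model  params_m  params_m_plus_10
7    m4        74                84
6    m4        82                92
8    m3       263               273
1    m5       412               422
2    m4       433               443
9    m4       480               490
5    m2       499               509
drop duplicate model (keep=last):
  model  params_m  params_m_plus_10
8    m3       263               273
1    m5       412               422
9    m4       480               490
5    m2       499               509

1694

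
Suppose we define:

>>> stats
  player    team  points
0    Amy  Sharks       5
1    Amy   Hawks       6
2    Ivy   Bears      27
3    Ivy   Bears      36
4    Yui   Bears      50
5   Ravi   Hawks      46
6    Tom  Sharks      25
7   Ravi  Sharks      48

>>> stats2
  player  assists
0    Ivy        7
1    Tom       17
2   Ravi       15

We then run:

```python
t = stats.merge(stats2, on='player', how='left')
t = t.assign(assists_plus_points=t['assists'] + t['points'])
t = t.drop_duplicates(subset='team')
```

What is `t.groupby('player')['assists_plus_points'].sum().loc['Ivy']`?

34.0

merge on 'player' (how='left') → 8 rows:
  player    team  points  assists
0    Amy  Sharks       5      NaN
1    Amy   Hawks       6      NaN
2    Ivy   Bears      27      7.0
3    Ivy   Bears      36      7.0
4    Yui   Bears      50      NaN
5   Ravi   Hawks      46     15.0
6    Tom  Sharks      25     17.0
7   Ravi  Sharks      48     15.0
add column assists_plus_points = t['assists'] + t['points']:
  player    team  points  assists  assists_plus_points
0    Amy  Sharks       5      NaN                  NaN
1    Amy   Hawks       6      NaN                  NaN
2    Ivy   Bears      27      7.0                 34.0
3    Ivy   Bears      36      7.0                 43.0
4    Yui   Bears      50      NaN                  NaN
5   Ravi   Hawks      46     15.0                 61.0
6    Tom  Sharks      25     17.0                 42.0
7   Ravi  Sharks      48     15.0                 63.0
drop duplicate team (keep=first):
  player    team  points  assists  assists_plus_points
0    Amy  Sharks       5      NaN                  NaN
1    Amy   Hawks       6      NaN                  NaN
2    Ivy   Bears      27      7.0                 34.0
group by player, sum of assists_plus_points:
player
Amy     0.0
Ivy    34.0
Name: assists_plus_points, dtype: float64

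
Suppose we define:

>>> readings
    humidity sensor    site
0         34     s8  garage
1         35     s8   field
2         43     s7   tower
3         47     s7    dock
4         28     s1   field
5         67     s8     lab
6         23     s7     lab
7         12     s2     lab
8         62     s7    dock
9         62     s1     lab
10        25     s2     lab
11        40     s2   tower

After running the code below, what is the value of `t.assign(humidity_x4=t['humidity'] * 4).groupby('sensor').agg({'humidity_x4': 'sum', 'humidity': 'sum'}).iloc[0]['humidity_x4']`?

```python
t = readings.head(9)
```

take first 9 rows:
   humidity sensor    site
0        34     s8  garage
1        35     s8   field
2        43     s7   tower
3        47     s7    dock
4        28     s1   field
5        67     s8     lab
6        23     s7     lab
7        12     s2     lab
8        62     s7    dock
add column humidity_x4 = t['humidity'] * 4:
   humidity sensor    site  humidity_x4
0        34     s8  garage          136
1        35     s8   field          140
2        43     s7   tower          172
3        47     s7    dock          188
4        28     s1   field          112
5        67     s8     lab          268
6        23     s7     lab           92
7        12     s2     lab           48
8        62     s7    dock          248
group by sensor: sum(humidity_x4), sum(humidity):
        humidity_x4  humidity
sensor                       
s1              112        28
s2               48        12
s7              700       175
s8              544       136

112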